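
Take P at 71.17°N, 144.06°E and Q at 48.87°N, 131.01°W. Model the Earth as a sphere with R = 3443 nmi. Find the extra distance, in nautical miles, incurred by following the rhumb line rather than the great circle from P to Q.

Great circle: cos σ = sin φ₁ sin φ₂ + cos φ₁ cos φ₂ cos Δλ,  σ = 0.7500 rad → d_gc = 2582.4 nmi
Rhumb line: Δψ = -0.8165, q = Δφ/Δψ = 0.4767, d_rh = R√(Δφ²+q²Δλ²) = 2777.4 nmi
Excess = 2777.4 − 2582.4 = 195.0 ≈ 195 nmi

195 nmi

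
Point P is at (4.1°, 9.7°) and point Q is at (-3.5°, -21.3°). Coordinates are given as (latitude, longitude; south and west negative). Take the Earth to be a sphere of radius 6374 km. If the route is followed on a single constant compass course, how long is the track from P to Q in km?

Δψ = ln[tan(π/4+φ₂/2)/tan(π/4+φ₁/2)] = -0.1327;  Δφ = -0.1326 rad,  Δλ = -0.5411 rad
q = Δφ/Δψ = 0.9993
d = R·√(Δφ² + q²Δλ²) = 6374·0.55668 = 3548 km

3548 km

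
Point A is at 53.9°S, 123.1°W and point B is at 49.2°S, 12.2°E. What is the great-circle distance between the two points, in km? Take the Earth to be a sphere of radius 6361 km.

7799 km

cos σ = sin φ₁ sin φ₂ + cos φ₁ cos φ₂ cos Δλ
      = sin(-53.90°)sin(-49.20°) + cos(-53.90°)cos(-49.20°)cos(135.30°) = 0.3380
σ = 70.245° → d = Rσ = 6361·1.22601 = 7799 km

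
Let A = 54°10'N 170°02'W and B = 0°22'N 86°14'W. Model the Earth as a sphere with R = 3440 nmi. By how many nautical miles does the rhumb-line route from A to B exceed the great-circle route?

Great circle: cos σ = sin φ₁ sin φ₂ + cos φ₁ cos φ₂ cos Δλ,  σ = 1.5023 rad → d_gc = 5168.0 nmi
Rhumb line: Δψ = -1.1227, q = Δφ/Δψ = 0.8363, d_rh = R√(Δφ²+q²Δλ²) = 5304.7 nmi
Excess = 5304.7 − 5168.0 = 136.7 ≈ 137 nmi

137 nmi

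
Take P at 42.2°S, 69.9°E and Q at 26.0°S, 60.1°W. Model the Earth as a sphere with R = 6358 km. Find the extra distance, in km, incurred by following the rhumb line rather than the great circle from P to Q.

1166 km

Great circle: cos σ = sin φ₁ sin φ₂ + cos φ₁ cos φ₂ cos Δλ,  σ = 1.7047 rad → d_gc = 10838.62 km
Rhumb line: Δψ = +0.3437, q = Δφ/Δψ = 0.8227, d_rh = R√(Δφ²+q²Δλ²) = 12004.14 km
Excess = 12004.14 − 10838.62 = 1165.52 ≈ 1166 km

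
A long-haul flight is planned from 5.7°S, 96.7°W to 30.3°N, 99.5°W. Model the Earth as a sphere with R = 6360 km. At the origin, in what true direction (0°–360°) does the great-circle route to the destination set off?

N = sin Δλ·cos φ₂ = -0.0422;  D = cos φ₁ sin φ₂ − sin φ₁ cos φ₂ cos Δλ = +0.5877
initial course = atan2(N, D) = 355.90°

355.9°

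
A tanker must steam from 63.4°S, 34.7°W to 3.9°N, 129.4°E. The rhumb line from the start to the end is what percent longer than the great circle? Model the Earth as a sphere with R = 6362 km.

Great circle: σ = 2.0834 rad → d_gc = Rσ = 13254.6 km
Rhumb: Δφ = +1.1746, Δλ = +2.8641, Δψ = +1.5104, q = Δφ/Δψ = 0.7777 → d_rh = R√(Δφ²+q²Δλ²) = 16020.1 km
Excess = (16020.1 − 13254.6) / 13254.6 = 2765.5 / 13254.6 = 20.86% ≈ 20.9%

20.9%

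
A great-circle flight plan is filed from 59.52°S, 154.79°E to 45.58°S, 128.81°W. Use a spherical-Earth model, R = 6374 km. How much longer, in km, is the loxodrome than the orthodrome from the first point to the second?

263 km

Great circle: cos σ = sin φ₁ sin φ₂ + cos φ₁ cos φ₂ cos Δλ,  σ = 0.7968 rad → d_gc = 5078.7 km
Rhumb line: Δψ = +0.4046, q = Δφ/Δψ = 0.6014, d_rh = R√(Δφ²+q²Δλ²) = 5341.5 km
Excess = 5341.5 − 5078.7 = 262.8 ≈ 263 km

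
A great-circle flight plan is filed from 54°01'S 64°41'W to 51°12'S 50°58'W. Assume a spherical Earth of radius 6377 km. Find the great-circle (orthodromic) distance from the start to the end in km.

Haversine: a = sin²(Δφ/2)+cos φ₁ cos φ₂ sin²(Δλ/2) = 0.00585;  σ = 2·atan2(√a,√(1−a))
σ = 8.776° → d = Rσ = 6377·0.15317 = 977 km

977 km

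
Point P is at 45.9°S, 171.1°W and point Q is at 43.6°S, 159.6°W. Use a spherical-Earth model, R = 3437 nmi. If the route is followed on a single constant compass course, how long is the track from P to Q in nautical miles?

Rhumb course C = atan2(Δλ, Δψ) with Δψ = ln[tan(π/4+φ₂/2)/tan(π/4+φ₁/2)] = +0.0565, Δλ = +0.2007 → C = 74.27°
d = R·|Δφ| / |cos C| = 3437·0.04014 / 0.27112 = 509 nmi

509 nmi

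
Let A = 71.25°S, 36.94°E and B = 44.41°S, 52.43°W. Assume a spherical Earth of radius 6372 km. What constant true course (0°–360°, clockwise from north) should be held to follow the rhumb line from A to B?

300.9°

Meridional parts: M(φ₁)=-1.8012, M(φ₂)=-0.8669 → ΔM = +0.9343;  Δλ = -1.5598 rad
tan C = Δλ / ΔM = -1.6695 → C = 300.92°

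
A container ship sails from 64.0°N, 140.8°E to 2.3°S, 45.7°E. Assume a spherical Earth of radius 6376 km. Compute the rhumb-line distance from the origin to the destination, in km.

Rhumb course C = atan2(Δλ, Δψ) with Δψ = ln[tan(π/4+φ₂/2)/tan(π/4+φ₁/2)] = -1.5061, Δλ = -1.6598 → C = 227.78°
d = R·|Δφ| / |cos C| = 6376·1.15715 / 0.67198 = 10980 km

10980 km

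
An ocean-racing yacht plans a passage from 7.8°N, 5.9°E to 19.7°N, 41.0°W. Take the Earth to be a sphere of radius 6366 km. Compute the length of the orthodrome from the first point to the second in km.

5213 km

Haversine: a = sin²(Δφ/2)+cos φ₁ cos φ₂ sin²(Δλ/2) = 0.15846;  σ = 2·atan2(√a,√(1−a))
σ = 46.915° → d = Rσ = 6366·0.81883 = 5213 km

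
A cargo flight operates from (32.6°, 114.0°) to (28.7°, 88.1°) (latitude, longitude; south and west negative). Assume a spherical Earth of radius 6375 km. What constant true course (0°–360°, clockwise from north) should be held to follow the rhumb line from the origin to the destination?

260.1°

Δψ = ln[tan(π/4+φ₂/2)/tan(π/4+φ₁/2)] = -0.0791
Δλ = -0.4520 rad (taken the short way round)
course = atan2(Δλ, Δψ) = 260.07°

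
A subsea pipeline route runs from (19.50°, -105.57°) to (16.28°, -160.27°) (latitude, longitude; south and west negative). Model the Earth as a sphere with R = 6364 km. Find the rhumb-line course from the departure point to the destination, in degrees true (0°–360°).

Δψ = ln[tan(π/4+φ₂/2)/tan(π/4+φ₁/2)] = -0.0591
Δλ = -0.9547 rad (taken the short way round)
course = atan2(Δλ, Δψ) = 266.46°

266.5°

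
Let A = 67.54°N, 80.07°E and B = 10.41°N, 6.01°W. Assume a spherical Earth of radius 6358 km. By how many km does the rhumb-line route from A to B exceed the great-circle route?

427 km

Great circle: cos σ = sin φ₁ sin φ₂ + cos φ₁ cos φ₂ cos Δλ,  σ = 1.3769 rad → d_gc = 8754.4 km
Rhumb line: Δψ = -1.4340, q = Δφ/Δψ = 0.6953, d_rh = R√(Δφ²+q²Δλ²) = 9181.7 km
Excess = 9181.7 − 8754.4 = 427.3 ≈ 427 km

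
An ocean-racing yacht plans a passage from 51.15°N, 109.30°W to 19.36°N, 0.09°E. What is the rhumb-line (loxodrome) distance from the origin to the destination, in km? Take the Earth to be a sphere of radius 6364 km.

10286 km

Δψ = ln[tan(π/4+φ₂/2)/tan(π/4+φ₁/2)] = -0.6978;  Δφ = -0.5548 rad,  Δλ = +1.9092 rad
q = Δφ/Δψ = 0.7952
d = R·√(Δφ² + q²Δλ²) = 6364·1.61634 = 10286 km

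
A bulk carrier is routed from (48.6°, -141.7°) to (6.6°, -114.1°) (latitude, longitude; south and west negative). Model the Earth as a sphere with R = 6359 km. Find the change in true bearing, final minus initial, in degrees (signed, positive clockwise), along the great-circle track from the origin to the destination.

+13.9°

Initial bearing θ₁ = atan2(sin Δλ cos φ₂, cos φ₁ sin φ₂ − sin φ₁ cos φ₂ cos Δλ) = 141.78°
Final bearing θ₂ = (initial bearing from the destination back to the start) + 180° = 155.68°
Δθ = θ₂ − θ₁ = +13.9°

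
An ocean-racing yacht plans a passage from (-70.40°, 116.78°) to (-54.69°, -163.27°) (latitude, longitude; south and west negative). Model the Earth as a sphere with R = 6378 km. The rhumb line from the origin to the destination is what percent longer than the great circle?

6.9%

Great circle: σ = 0.6392 rad → d_gc = Rσ = 4076.7 km
Rhumb: Δφ = +0.2742, Δλ = +1.3954, Δψ = +0.6112, q = Δφ/Δψ = 0.4486 → d_rh = R√(Δφ²+q²Δλ²) = 4358.8 km
Excess = (4358.8 − 4076.7) / 4076.7 = 282.1 / 4076.7 = 6.92% ≈ 6.9%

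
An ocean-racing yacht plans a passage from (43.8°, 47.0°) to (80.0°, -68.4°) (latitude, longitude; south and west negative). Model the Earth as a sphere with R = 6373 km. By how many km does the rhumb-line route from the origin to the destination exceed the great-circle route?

828 km

Great circle: cos σ = sin φ₁ sin φ₂ + cos φ₁ cos φ₂ cos Δλ,  σ = 0.8920 rad → d_gc = 5684.6 km
Rhumb line: Δψ = +1.5842, q = Δφ/Δψ = 0.3988, d_rh = R√(Δφ²+q²Δλ²) = 6513.0 km
Excess = 6513.0 − 5684.6 = 828.4 ≈ 828 km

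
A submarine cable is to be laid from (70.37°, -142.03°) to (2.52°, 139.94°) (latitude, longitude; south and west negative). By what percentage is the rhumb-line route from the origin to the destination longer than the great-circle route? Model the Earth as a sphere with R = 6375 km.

Great circle: σ = 1.4595 rad → d_gc = Rσ = 9304.6 km
Rhumb: Δφ = -1.1842, Δλ = -1.3619, Δψ = -1.7105, q = Δφ/Δψ = 0.6923 → d_rh = R√(Δφ²+q²Δλ²) = 9650.0 km
Excess = (9650.0 − 9304.6) / 9304.6 = 345.4 / 9304.6 = 3.71% ≈ 3.7%

3.7%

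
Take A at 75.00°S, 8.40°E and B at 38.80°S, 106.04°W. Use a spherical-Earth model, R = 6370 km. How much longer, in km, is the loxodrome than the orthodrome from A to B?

Great circle: cos σ = sin φ₁ sin φ₂ + cos φ₁ cos φ₂ cos Δλ,  σ = 1.0218 rad → d_gc = 6509.1 km
Rhumb line: Δψ = +1.2918, q = Δφ/Δψ = 0.4891, d_rh = R√(Δφ²+q²Δλ²) = 7410.9 km
Excess = 7410.9 − 6509.1 = 901.8 ≈ 902 km

902 km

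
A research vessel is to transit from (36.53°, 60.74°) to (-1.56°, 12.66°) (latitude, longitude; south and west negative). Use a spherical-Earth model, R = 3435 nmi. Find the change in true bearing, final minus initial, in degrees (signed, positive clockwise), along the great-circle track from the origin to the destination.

-16.1°

Initial bearing θ₁ = atan2(sin Δλ cos φ₂, cos φ₁ sin φ₂ − sin φ₁ cos φ₂ cos Δλ) = 240.58°
Final bearing θ₂ = (initial bearing from the destination back to the start) + 180° = 224.44°
Δθ = θ₂ − θ₁ = -16.1°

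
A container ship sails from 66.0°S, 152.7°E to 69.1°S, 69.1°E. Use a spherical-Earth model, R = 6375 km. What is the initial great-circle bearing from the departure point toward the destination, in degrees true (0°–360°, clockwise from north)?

225.9°

θ = atan2( sin Δλ·cos φ₂ ,  cos φ₁ sin φ₂ − sin φ₁ cos φ₂ cos Δλ )
  = atan2(-0.3545, -0.3436) = 225.89°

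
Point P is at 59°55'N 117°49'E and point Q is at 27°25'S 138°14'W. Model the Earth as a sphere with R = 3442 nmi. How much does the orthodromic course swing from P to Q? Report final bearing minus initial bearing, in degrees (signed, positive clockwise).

+52.6°

At departure: θ₁ = atan2(sin Δλ cos φ₂, cos φ₁ sin φ₂ − sin φ₁ cos φ₂ cos Δλ) = 93.03°
At arrival: θ₂ = atan2(sin Δλ cos φ₁, −cos φ₂ sin φ₁ + sin φ₂ cos φ₁ cos Δλ) = 145.67°
Δθ = θ₂ − θ₁ = +52.6°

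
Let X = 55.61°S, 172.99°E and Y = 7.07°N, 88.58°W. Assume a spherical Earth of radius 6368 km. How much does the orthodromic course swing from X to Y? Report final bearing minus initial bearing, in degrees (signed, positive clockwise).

-58.3°

Initial bearing θ₁ = atan2(sin Δλ cos φ₂, cos φ₁ sin φ₂ − sin φ₁ cos φ₂ cos Δλ) = 92.95°
Final bearing θ₂ = (initial bearing from the destination back to the start) + 180° = 34.64°
Δθ = θ₂ − θ₁ = -58.3°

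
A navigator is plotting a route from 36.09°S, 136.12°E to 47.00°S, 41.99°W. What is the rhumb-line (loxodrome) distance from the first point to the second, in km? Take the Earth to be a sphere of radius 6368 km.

Rhumb course C = atan2(Δλ, Δψ) with Δψ = ln[tan(π/4+φ₂/2)/tan(π/4+φ₁/2)] = -0.2554, Δλ = -3.1086 → C = 265.30°
d = R·|Δφ| / |cos C| = 6368·0.19042 / 0.08189 = 14808 km

14808 km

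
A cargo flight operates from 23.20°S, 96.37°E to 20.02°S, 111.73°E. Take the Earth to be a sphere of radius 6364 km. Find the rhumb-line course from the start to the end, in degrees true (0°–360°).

77.4°

Meridional parts: M(φ₁)=-0.4165, M(φ₂)=-0.3567 → ΔM = +0.0597;  Δλ = +0.2681 rad
tan C = Δλ / ΔM = +4.4899 → C = 77.44°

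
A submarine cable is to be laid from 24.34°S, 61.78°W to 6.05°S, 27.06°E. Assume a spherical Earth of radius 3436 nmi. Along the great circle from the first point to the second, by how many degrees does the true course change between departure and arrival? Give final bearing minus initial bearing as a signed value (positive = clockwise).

At departure: θ₁ = atan2(sin Δλ cos φ₂, cos φ₁ sin φ₂ − sin φ₁ cos φ₂ cos Δλ) = 95.04°
At arrival: θ₂ = atan2(sin Δλ cos φ₁, −cos φ₂ sin φ₁ + sin φ₂ cos φ₁ cos Δλ) = 65.88°
Δθ = θ₂ − θ₁ = -29.2°

-29.2°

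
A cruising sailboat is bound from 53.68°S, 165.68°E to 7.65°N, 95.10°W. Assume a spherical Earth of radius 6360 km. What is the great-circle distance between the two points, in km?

11279 km

cos σ = sin φ₁ sin φ₂ + cos φ₁ cos φ₂ cos Δλ
      = sin(-53.68°)sin(7.65°) + cos(-53.68°)cos(7.65°)cos(99.22°) = -0.2013
σ = 101.614° → d = Rσ = 6360·1.77350 = 11279 km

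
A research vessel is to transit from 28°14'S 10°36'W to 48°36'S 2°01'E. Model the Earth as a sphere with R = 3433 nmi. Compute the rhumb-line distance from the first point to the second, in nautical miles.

Rhumb course C = atan2(Δλ, Δψ) with Δψ = ln[tan(π/4+φ₂/2)/tan(π/4+φ₁/2)] = -0.4592, Δλ = +0.2202 → C = 154.38°
d = R·|Δφ| / |cos C| = 3433·0.35547 / 0.90169 = 1353 nmi

1353 nmi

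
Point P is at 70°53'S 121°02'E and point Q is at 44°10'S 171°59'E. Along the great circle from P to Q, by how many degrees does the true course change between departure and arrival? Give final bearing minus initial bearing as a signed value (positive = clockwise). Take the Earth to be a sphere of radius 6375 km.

-44.9°

At departure: θ₁ = atan2(sin Δλ cos φ₂, cos φ₁ sin φ₂ − sin φ₁ cos φ₂ cos Δλ) = 70.36°
At arrival: θ₂ = atan2(sin Δλ cos φ₁, −cos φ₂ sin φ₁ + sin φ₂ cos φ₁ cos Δλ) = 25.47°
Δθ = θ₂ − θ₁ = -44.9°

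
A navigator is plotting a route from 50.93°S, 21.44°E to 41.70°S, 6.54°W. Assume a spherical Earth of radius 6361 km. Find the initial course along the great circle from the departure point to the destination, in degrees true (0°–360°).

N = sin Δλ·cos φ₂ = -0.3503;  D = cos φ₁ sin φ₂ − sin φ₁ cos φ₂ cos Δλ = +0.0926
initial course = atan2(N, D) = 284.81°

284.8°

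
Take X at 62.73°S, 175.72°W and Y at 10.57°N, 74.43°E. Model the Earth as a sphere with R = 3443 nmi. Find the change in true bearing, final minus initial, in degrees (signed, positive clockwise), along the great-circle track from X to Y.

+75.9°

At departure: θ₁ = atan2(sin Δλ cos φ₂, cos φ₁ sin φ₂ − sin φ₁ cos φ₂ cos Δλ) = 257.05°
At arrival: θ₂ = atan2(sin Δλ cos φ₁, −cos φ₂ sin φ₁ + sin φ₂ cos φ₁ cos Δλ) = 332.98°
Δθ = θ₂ − θ₁ = +75.9°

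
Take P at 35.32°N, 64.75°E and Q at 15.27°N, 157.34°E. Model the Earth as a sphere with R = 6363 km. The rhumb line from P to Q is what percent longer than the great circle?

2.6%

Great circle: σ = 1.4538 rad → d_gc = Rσ = 9250.8 km
Rhumb: Δφ = -0.3499, Δλ = +1.6160, Δψ = -0.3899, q = Δφ/Δψ = 0.8974 → d_rh = R√(Δφ²+q²Δλ²) = 9492.5 km
Excess = (9492.5 − 9250.8) / 9250.8 = 241.7 / 9250.8 = 2.61% ≈ 2.6%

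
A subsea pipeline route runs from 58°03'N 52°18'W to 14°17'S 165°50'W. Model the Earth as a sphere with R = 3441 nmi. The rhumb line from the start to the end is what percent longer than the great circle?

Great circle: σ = 1.9978 rad → d_gc = Rσ = 6874.3 nmi
Rhumb: Δφ = -1.2625, Δλ = -1.9815, Δψ = -1.5027, q = Δφ/Δψ = 0.8401 → d_rh = R√(Δφ²+q²Δλ²) = 7189.2 nmi
Excess = (7189.2 − 6874.3) / 6874.3 = 314.9 / 6874.3 = 4.58% ≈ 4.6%

4.6%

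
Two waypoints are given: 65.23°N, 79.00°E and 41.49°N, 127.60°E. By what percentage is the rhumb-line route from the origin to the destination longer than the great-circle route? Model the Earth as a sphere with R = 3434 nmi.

Great circle: σ = 0.6282 rad → d_gc = Rσ = 2157.2 nmi
Rhumb: Δφ = -0.4143, Δλ = +0.8482, Δψ = -0.7188, q = Δφ/Δψ = 0.5765 → d_rh = R√(Δφ²+q²Δλ²) = 2200.9 nmi
Excess = (2200.9 − 2157.2) / 2157.2 = 43.7 / 2157.2 = 2.03% ≈ 2.0%

2.0%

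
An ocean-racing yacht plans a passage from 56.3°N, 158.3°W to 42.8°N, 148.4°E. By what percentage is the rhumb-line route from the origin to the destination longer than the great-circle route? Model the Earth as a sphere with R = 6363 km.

Great circle: σ = 0.6291 rad → d_gc = Rσ = 4002.9 km
Rhumb: Δφ = -0.2356, Δλ = -0.9303, Δψ = -0.3664, q = Δφ/Δψ = 0.6431 → d_rh = R√(Δφ²+q²Δλ²) = 4091.3 km
Excess = (4091.3 − 4002.9) / 4002.9 = 88.4 / 4002.9 = 2.21% ≈ 2.2%

2.2%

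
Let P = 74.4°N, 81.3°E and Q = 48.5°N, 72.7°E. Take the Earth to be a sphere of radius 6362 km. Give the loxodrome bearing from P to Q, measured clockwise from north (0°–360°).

188.4°

Meridional parts: M(φ₁)=+1.9879, M(φ₂)=+0.9706 → ΔM = -1.0173;  Δλ = -0.1501 rad
tan C = Δλ / ΔM = +0.1475 → C = 188.39°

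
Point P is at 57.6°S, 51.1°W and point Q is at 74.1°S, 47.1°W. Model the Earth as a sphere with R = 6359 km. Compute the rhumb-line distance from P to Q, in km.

Rhumb course C = atan2(Δλ, Δψ) with Δψ = ln[tan(π/4+φ₂/2)/tan(π/4+φ₁/2)] = -0.7325, Δλ = +0.0698 → C = 174.56°
d = R·|Δφ| / |cos C| = 6359·0.28798 / 0.99549 = 1840 km

1840 km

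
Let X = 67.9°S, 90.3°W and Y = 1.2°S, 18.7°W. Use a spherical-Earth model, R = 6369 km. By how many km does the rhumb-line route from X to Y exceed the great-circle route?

Great circle: cos σ = sin φ₁ sin φ₂ + cos φ₁ cos φ₂ cos Δλ,  σ = 1.4322 rad → d_gc = 9121.8 km
Rhumb line: Δψ = +1.6123, q = Δφ/Δψ = 0.7220, d_rh = R√(Δφ²+q²Δλ²) = 9380.6 km
Excess = 9380.6 − 9121.8 = 258.8 ≈ 259 km

259 km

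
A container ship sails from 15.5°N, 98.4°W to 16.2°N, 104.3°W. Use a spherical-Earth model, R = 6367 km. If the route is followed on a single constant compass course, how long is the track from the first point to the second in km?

Δψ = ln[tan(π/4+φ₂/2)/tan(π/4+φ₁/2)] = +0.0127;  Δφ = +0.0122 rad,  Δλ = -0.1030 rad
q = Δφ/Δψ = 0.9620
d = R·√(Δφ² + q²Δλ²) = 6367·0.09981 = 635 km

635 km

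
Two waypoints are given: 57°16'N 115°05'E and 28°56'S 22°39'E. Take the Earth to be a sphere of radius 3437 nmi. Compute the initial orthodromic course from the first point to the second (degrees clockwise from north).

θ = atan2( sin Δλ·cos φ₂ ,  cos φ₁ sin φ₂ − sin φ₁ cos φ₂ cos Δλ )
  = atan2(-0.8744, -0.2303) = 255.24°

255.2°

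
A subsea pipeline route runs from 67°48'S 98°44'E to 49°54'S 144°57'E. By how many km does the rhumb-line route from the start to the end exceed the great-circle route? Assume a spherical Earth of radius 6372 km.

Great circle: cos σ = sin φ₁ sin φ₂ + cos φ₁ cos φ₂ cos Δλ,  σ = 0.5020 rad → d_gc = 3198.79 km
Rhumb line: Δψ = +0.6207, q = Δφ/Δψ = 0.5033, d_rh = R√(Δφ²+q²Δλ²) = 3264.32 km
Excess = 3264.32 − 3198.79 = 65.53 ≈ 66 km

66 km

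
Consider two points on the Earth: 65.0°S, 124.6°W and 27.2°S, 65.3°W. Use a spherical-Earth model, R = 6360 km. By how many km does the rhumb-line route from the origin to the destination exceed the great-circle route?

Great circle: cos σ = sin φ₁ sin φ₂ + cos φ₁ cos φ₂ cos Δλ,  σ = 0.9196 rad → d_gc = 5848.4 km
Rhumb line: Δψ = +1.0128, q = Δφ/Δψ = 0.6514, d_rh = R√(Δφ²+q²Δλ²) = 5999.2 km
Excess = 5999.2 − 5848.4 = 150.8 ≈ 151 km

151 km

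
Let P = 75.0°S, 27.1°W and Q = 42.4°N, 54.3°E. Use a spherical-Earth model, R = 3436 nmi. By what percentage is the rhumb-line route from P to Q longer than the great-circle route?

Great circle: σ = 2.2430 rad → d_gc = Rσ = 7707.1 nmi
Rhumb: Δφ = +2.0490, Δλ = +1.4207, Δψ = +2.8462, q = Δφ/Δψ = 0.7199 → d_rh = R√(Δφ²+q²Δλ²) = 7868.8 nmi
Excess = (7868.8 − 7707.1) / 7707.1 = 161.7 / 7707.1 = 2.10% ≈ 2.1%

2.1%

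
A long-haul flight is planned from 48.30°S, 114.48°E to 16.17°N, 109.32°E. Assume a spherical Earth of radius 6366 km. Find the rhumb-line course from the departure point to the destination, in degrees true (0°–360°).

Meridional parts: M(φ₁)=-0.9653, M(φ₂)=+0.2860 → ΔM = +1.2514;  Δλ = -0.0901 rad
tan C = Δλ / ΔM = -0.0720 → C = 355.88°

355.9°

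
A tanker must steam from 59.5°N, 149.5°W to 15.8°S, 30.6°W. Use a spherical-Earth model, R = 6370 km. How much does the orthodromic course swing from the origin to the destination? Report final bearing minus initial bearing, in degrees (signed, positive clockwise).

At departure: θ₁ = atan2(sin Δλ cos φ₂, cos φ₁ sin φ₂ − sin φ₁ cos φ₂ cos Δλ) = 72.69°
At arrival: θ₂ = atan2(sin Δλ cos φ₁, −cos φ₂ sin φ₁ + sin φ₂ cos φ₁ cos Δλ) = 149.76°
Δθ = θ₂ − θ₁ = +77.1°

+77.1°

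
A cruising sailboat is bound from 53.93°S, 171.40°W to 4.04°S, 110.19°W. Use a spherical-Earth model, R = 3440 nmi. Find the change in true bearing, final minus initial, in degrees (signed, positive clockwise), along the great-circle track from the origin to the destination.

-35.1°

At departure: θ₁ = atan2(sin Δλ cos φ₂, cos φ₁ sin φ₂ − sin φ₁ cos φ₂ cos Δλ) = 68.36°
At arrival: θ₂ = atan2(sin Δλ cos φ₁, −cos φ₂ sin φ₁ + sin φ₂ cos φ₁ cos Δλ) = 33.27°
Δθ = θ₂ − θ₁ = -35.1°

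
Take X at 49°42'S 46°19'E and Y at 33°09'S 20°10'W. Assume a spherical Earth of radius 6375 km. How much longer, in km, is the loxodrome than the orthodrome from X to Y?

Great circle: cos σ = sin φ₁ sin φ₂ + cos φ₁ cos φ₂ cos Δλ,  σ = 0.8852 rad → d_gc = 5643.2 km
Rhumb line: Δψ = +0.3887, q = Δφ/Δψ = 0.7431, d_rh = R√(Δφ²+q²Δλ²) = 5797.1 km
Excess = 5797.1 − 5643.2 = 153.9 ≈ 154 km

154 km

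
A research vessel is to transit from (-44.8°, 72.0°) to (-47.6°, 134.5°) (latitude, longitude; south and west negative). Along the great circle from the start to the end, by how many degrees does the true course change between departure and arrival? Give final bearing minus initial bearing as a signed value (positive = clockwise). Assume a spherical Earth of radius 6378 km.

-47.3°

Initial bearing θ₁ = atan2(sin Δλ cos φ₂, cos φ₁ sin φ₂ − sin φ₁ cos φ₂ cos Δλ) = 116.99°
Final bearing θ₂ = (initial bearing from the destination back to the start) + 180° = 69.67°
Δθ = θ₂ − θ₁ = -47.3°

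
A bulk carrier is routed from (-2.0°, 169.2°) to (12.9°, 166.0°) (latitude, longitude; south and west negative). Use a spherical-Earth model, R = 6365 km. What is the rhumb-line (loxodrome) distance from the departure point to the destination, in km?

1692 km

Rhumb course C = atan2(Δλ, Δψ) with Δψ = ln[tan(π/4+φ₂/2)/tan(π/4+φ₁/2)] = +0.2620, Δλ = -0.0559 → C = 347.97°
d = R·|Δφ| / |cos C| = 6365·0.26005 / 0.97802 = 1692 km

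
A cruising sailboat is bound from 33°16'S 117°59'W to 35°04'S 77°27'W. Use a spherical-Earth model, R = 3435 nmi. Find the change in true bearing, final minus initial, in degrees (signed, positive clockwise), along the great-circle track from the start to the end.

-23.4°

Initial bearing θ₁ = atan2(sin Δλ cos φ₂, cos φ₁ sin φ₂ − sin φ₁ cos φ₂ cos Δλ) = 104.66°
Final bearing θ₂ = (initial bearing from the destination back to the start) + 180° = 81.23°
Δθ = θ₂ − θ₁ = -23.4°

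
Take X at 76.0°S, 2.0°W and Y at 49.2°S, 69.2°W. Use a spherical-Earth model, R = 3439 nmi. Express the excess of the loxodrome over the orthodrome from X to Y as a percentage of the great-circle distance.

Great circle: σ = 0.6505 rad → d_gc = Rσ = 2237.2 nmi
Rhumb: Δφ = +0.4677, Δλ = -1.1729, Δψ = +1.1082, q = Δφ/Δψ = 0.4221 → d_rh = R√(Δφ²+q²Δλ²) = 2342.2 nmi
Excess = (2342.2 − 2237.2) / 2237.2 = 105.0 / 2237.2 = 4.69% ≈ 4.7%

4.7%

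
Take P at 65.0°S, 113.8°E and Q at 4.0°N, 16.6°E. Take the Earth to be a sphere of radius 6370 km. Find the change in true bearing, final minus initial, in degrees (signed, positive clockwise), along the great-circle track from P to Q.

Initial bearing θ₁ = atan2(sin Δλ cos φ₂, cos φ₁ sin φ₂ − sin φ₁ cos φ₂ cos Δλ) = 265.16°
Final bearing θ₂ = (initial bearing from the destination back to the start) + 180° = 335.03°
Δθ = θ₂ − θ₁ = +69.9°

+69.9°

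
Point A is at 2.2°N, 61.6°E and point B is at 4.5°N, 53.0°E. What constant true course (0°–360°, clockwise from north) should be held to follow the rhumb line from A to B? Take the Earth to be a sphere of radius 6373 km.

285.0°

Meridional parts: M(φ₁)=+0.0384, M(φ₂)=+0.0786 → ΔM = +0.0402;  Δλ = -0.1501 rad
tan C = Δλ / ΔM = -3.7325 → C = 285.00°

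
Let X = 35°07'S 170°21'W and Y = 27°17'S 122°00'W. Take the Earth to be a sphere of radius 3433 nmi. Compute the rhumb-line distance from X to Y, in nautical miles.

Rhumb course C = atan2(Δλ, Δψ) with Δψ = ln[tan(π/4+φ₂/2)/tan(π/4+φ₁/2)] = +0.1601, Δλ = +0.8439 → C = 79.26°
d = R·|Δφ| / |cos C| = 3433·0.13672 / 0.18634 = 2519 nmi

2519 nmi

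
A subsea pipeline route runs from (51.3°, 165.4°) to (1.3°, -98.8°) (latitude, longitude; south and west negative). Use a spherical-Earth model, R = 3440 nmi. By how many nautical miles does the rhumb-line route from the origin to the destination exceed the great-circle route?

Great circle: cos σ = sin φ₁ sin φ₂ + cos φ₁ cos φ₂ cos Δλ,  σ = 1.6163 rad → d_gc = 5560.0 nmi
Rhumb line: Δψ = -1.0238, q = Δφ/Δψ = 0.8524, d_rh = R√(Δφ²+q²Δλ²) = 5748.8 nmi
Excess = 5748.8 − 5560.0 = 188.8 ≈ 189 nmi

189 nmi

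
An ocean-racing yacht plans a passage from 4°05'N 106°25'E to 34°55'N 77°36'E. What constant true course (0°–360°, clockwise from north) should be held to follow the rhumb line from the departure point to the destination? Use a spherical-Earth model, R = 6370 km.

319.1°

Δψ = ln[tan(π/4+φ₂/2)/tan(π/4+φ₁/2)] = +0.5797
Δλ = -0.5029 rad (taken the short way round)
course = atan2(Δλ, Δψ) = 319.06°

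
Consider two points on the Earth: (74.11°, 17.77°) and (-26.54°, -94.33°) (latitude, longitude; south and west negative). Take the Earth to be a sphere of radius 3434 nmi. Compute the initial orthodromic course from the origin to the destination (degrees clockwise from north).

N = sin Δλ·cos φ₂ = -0.8289;  D = cos φ₁ sin φ₂ − sin φ₁ cos φ₂ cos Δλ = +0.2014
initial course = atan2(N, D) = 283.66°

283.7°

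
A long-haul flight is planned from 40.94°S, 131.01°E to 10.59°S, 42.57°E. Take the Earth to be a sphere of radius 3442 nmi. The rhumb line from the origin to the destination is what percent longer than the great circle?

2.5%

Great circle: σ = 1.4297 rad → d_gc = Rσ = 4921.0 nmi
Rhumb: Δφ = +0.5297, Δλ = -1.5436, Δψ = +0.5986, q = Δφ/Δψ = 0.8849 → d_rh = R√(Δφ²+q²Δλ²) = 5042.8 nmi
Excess = (5042.8 − 4921.0) / 4921.0 = 121.8 / 4921.0 = 2.48% ≈ 2.5%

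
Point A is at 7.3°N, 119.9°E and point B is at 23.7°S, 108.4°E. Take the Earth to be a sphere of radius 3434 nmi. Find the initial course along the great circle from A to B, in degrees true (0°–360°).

θ = atan2( sin Δλ·cos φ₂ ,  cos φ₁ sin φ₂ − sin φ₁ cos φ₂ cos Δλ )
  = atan2(-0.1826, -0.5127) = 199.60°

199.6°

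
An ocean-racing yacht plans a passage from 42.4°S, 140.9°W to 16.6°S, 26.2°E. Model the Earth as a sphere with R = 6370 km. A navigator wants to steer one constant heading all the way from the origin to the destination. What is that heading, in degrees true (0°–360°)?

Meridional parts: M(φ₁)=-0.8186, M(φ₂)=-0.2939 → ΔM = +0.5247;  Δλ = +2.9164 rad
tan C = Δλ / ΔM = +5.5580 → C = 79.80°

79.8°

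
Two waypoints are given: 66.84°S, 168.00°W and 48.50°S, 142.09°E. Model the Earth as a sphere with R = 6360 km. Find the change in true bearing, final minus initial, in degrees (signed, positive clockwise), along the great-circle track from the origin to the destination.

At departure: θ₁ = atan2(sin Δλ cos φ₂, cos φ₁ sin φ₂ − sin φ₁ cos φ₂ cos Δλ) = 280.92°
At arrival: θ₂ = atan2(sin Δλ cos φ₁, −cos φ₂ sin φ₁ + sin φ₂ cos φ₁ cos Δλ) = 324.35°
Δθ = θ₂ − θ₁ = +43.4°

+43.4°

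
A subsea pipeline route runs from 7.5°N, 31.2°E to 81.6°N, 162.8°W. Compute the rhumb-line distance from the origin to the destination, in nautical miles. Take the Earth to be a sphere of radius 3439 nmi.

Δψ = ln[tan(π/4+φ₂/2)/tan(π/4+φ₁/2)] = +2.4801;  Δφ = +1.2933 rad,  Δλ = +2.8972 rad
q = Δφ/Δψ = 0.5215
d = R·√(Δφ² + q²Δλ²) = 3439·1.98877 = 6839 nmi

6839 nmi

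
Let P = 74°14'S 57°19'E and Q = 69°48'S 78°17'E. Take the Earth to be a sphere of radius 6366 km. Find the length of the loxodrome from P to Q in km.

869 km

Rhumb course C = atan2(Δλ, Δψ) with Δψ = ln[tan(π/4+φ₂/2)/tan(π/4+φ₁/2)] = +0.2519, Δλ = +0.3659 → C = 55.46°
d = R·|Δφ| / |cos C| = 6366·0.07738 / 0.56698 = 869 km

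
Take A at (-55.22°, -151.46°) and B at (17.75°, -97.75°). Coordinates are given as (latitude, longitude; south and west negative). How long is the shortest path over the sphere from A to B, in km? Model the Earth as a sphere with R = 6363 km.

9542 km

cos σ = sin φ₁ sin φ₂ + cos φ₁ cos φ₂ cos Δλ
      = sin(-55.22°)sin(17.75°) + cos(-55.22°)cos(17.75°)cos(53.71°) = 0.0711
σ = 85.920° → d = Rσ = 6363·1.49959 = 9542 km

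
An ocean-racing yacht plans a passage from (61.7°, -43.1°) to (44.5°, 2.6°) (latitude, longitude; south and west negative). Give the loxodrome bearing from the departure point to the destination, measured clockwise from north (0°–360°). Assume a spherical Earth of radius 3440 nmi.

Meridional parts: M(φ₁)=+1.3779, M(φ₂)=+0.8691 → ΔM = -0.5088;  Δλ = +0.7976 rad
tan C = Δλ / ΔM = -1.5676 → C = 122.53°

122.5°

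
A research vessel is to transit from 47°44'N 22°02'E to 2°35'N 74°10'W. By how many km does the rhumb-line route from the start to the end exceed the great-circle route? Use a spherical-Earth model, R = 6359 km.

319 km

Great circle: cos σ = sin φ₁ sin φ₂ + cos φ₁ cos φ₂ cos Δλ,  σ = 1.6100 rad → d_gc = 10238.1 km
Rhumb line: Δψ = -0.9054, q = Δφ/Δψ = 0.8703, d_rh = R√(Δφ²+q²Δλ²) = 10557.3 km
Excess = 10557.3 − 10238.1 = 319.2 ≈ 319 km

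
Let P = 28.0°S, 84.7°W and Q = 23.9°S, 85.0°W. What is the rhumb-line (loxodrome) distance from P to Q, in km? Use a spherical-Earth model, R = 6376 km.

Rhumb course C = atan2(Δλ, Δψ) with Δψ = ln[tan(π/4+φ₂/2)/tan(π/4+φ₁/2)] = +0.0796, Δλ = -0.0052 → C = 356.24°
d = R·|Δφ| / |cos C| = 6376·0.07156 / 0.99784 = 457 km

457 km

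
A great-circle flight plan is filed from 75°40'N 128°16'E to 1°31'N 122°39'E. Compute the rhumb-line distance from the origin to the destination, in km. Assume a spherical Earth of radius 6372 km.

8256 km

Rhumb course C = atan2(Δλ, Δψ) with Δψ = ln[tan(π/4+φ₂/2)/tan(π/4+φ₁/2)] = -2.0471, Δλ = -0.0980 → C = 182.74°
d = R·|Δφ| / |cos C| = 6372·1.29416 / 0.99886 = 8256 km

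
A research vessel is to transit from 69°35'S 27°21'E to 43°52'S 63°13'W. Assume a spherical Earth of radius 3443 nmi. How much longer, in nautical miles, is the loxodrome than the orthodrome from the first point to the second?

Great circle: cos σ = sin φ₁ sin φ₂ + cos φ₁ cos φ₂ cos Δλ,  σ = 0.8672 rad → d_gc = 2985.8 nmi
Rhumb line: Δψ = +0.8607, q = Δφ/Δψ = 0.5215, d_rh = R√(Δφ²+q²Δλ²) = 3231.6 nmi
Excess = 3231.6 − 2985.8 = 245.8 ≈ 246 nmi

246 nmi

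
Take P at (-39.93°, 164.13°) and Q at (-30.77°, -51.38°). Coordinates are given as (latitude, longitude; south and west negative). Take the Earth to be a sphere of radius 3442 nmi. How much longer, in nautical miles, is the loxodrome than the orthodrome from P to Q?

Great circle: cos σ = sin φ₁ sin φ₂ + cos φ₁ cos φ₂ cos Δλ,  σ = 1.7803 rad → d_gc = 6127.8 nmi
Rhumb line: Δψ = +0.1964, q = Δφ/Δψ = 0.8139, d_rh = R√(Δφ²+q²Δλ²) = 7086.0 nmi
Excess = 7086.0 − 6127.8 = 958.2 ≈ 958 nmi

958 nmi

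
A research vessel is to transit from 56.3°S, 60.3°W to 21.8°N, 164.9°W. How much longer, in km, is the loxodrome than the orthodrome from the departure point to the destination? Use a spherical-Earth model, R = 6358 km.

Great circle: cos σ = sin φ₁ sin φ₂ + cos φ₁ cos φ₂ cos Δλ,  σ = 2.0251 rad → d_gc = 12875.5 km
Rhumb line: Δψ = +1.5845, q = Δφ/Δψ = 0.8603, d_rh = R√(Δφ²+q²Δλ²) = 13222.1 km
Excess = 13222.1 − 12875.5 = 346.6 ≈ 347 km

347 km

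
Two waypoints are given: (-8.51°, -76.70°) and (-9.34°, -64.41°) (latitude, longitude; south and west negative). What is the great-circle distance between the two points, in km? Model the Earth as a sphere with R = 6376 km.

Haversine: a = sin²(Δφ/2)+cos φ₁ cos φ₂ sin²(Δλ/2) = 0.01123;  σ = 2·atan2(√a,√(1−a))
σ = 12.169° → d = Rσ = 6376·0.21239 = 1354 km

1354 km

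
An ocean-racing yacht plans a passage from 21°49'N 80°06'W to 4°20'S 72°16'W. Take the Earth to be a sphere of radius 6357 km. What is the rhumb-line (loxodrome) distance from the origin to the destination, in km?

Rhumb course C = atan2(Δλ, Δψ) with Δψ = ln[tan(π/4+φ₂/2)/tan(π/4+φ₁/2)] = -0.4660, Δλ = +0.1367 → C = 163.65°
d = R·|Δφ| / |cos C| = 6357·0.45640 / 0.95956 = 3024 km

3024 km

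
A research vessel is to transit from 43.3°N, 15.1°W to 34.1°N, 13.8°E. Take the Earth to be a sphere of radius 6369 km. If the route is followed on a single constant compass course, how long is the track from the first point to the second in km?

2702 km

Δψ = ln[tan(π/4+φ₂/2)/tan(π/4+φ₁/2)] = -0.2063;  Δφ = -0.1606 rad,  Δλ = +0.5044 rad
q = Δφ/Δψ = 0.7785
d = R·√(Δφ² + q²Δλ²) = 6369·0.42424 = 2702 km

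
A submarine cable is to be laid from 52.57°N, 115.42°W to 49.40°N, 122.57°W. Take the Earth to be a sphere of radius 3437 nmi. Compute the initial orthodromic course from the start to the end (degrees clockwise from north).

237.7°

N = sin Δλ·cos φ₂ = -0.0810;  D = cos φ₁ sin φ₂ − sin φ₁ cos φ₂ cos Δλ = -0.0513
initial course = atan2(N, D) = 237.66°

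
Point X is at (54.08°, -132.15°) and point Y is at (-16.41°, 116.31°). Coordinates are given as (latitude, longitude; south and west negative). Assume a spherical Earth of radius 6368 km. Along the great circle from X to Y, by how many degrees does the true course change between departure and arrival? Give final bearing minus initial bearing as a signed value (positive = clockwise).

-60.3°

At departure: θ₁ = atan2(sin Δλ cos φ₂, cos φ₁ sin φ₂ − sin φ₁ cos φ₂ cos Δλ) = 277.63°
At arrival: θ₂ = atan2(sin Δλ cos φ₁, −cos φ₂ sin φ₁ + sin φ₂ cos φ₁ cos Δλ) = 217.31°
Δθ = θ₂ − θ₁ = -60.3°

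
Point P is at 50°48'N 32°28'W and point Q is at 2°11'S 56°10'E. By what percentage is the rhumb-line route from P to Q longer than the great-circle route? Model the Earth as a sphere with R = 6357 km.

2.5%

Great circle: σ = 1.5853 rad → d_gc = Rσ = 10077.5 km
Rhumb: Δφ = -0.9247, Δλ = +1.5469, Δψ = -1.0707, q = Δφ/Δψ = 0.8637 → d_rh = R√(Δφ²+q²Δλ²) = 10329.2 km
Excess = (10329.2 − 10077.5) / 10077.5 = 251.7 / 10077.5 = 2.50% ≈ 2.5%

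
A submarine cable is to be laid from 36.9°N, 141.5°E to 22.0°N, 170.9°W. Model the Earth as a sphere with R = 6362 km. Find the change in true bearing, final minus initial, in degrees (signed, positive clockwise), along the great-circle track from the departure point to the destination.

+24.7°

Initial bearing θ₁ = atan2(sin Δλ cos φ₂, cos φ₁ sin φ₂ − sin φ₁ cos φ₂ cos Δλ) = 96.32°
Final bearing θ₂ = (initial bearing from the destination back to the start) + 180° = 120.99°
Δθ = θ₂ − θ₁ = +24.7°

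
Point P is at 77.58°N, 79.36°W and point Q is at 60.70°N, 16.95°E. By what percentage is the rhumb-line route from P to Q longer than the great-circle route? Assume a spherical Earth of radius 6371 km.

11.1%

Great circle: σ = 0.5733 rad → d_gc = Rσ = 3652.8 km
Rhumb: Δφ = -0.2946, Δλ = +1.6809, Δψ = -0.8765, q = Δφ/Δψ = 0.3361 → d_rh = R√(Δφ²+q²Δλ²) = 4059.6 km
Excess = (4059.6 − 3652.8) / 3652.8 = 406.8 / 3652.8 = 11.14% ≈ 11.1%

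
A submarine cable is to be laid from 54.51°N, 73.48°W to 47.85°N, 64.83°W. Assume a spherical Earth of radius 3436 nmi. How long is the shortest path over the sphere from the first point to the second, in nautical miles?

Haversine: a = sin²(Δφ/2)+cos φ₁ cos φ₂ sin²(Δλ/2) = 0.00559;  σ = 2·atan2(√a,√(1−a))
σ = 8.575° → d = Rσ = 3436·0.14967 = 514 nmi

514 nmi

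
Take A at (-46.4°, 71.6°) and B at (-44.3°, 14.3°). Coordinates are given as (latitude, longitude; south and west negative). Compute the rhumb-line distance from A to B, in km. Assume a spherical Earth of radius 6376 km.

4487 km

Δψ = ln[tan(π/4+φ₂/2)/tan(π/4+φ₁/2)] = +0.0522;  Δφ = +0.0367 rad,  Δλ = -1.0001 rad
q = Δφ/Δψ = 0.7027
d = R·√(Δφ² + q²Δλ²) = 6376·0.70366 = 4487 km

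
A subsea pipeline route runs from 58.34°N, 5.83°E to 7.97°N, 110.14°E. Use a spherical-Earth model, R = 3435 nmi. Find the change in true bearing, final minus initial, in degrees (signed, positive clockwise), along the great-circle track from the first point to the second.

At departure: θ₁ = atan2(sin Δλ cos φ₂, cos φ₁ sin φ₂ − sin φ₁ cos φ₂ cos Δλ) = 73.67°
At arrival: θ₂ = atan2(sin Δλ cos φ₁, −cos φ₂ sin φ₁ + sin φ₂ cos φ₁ cos Δλ) = 149.43°
Δθ = θ₂ − θ₁ = +75.8°

+75.8°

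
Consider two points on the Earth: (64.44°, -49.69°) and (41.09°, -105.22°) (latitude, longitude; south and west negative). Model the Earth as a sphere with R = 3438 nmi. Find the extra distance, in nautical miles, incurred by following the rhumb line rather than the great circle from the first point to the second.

62 nmi

Great circle: cos σ = sin φ₁ sin φ₂ + cos φ₁ cos φ₂ cos Δλ,  σ = 0.6810 rad → d_gc = 2341.2 nmi
Rhumb line: Δψ = -0.6956, q = Δφ/Δψ = 0.5859, d_rh = R√(Δφ²+q²Δλ²) = 2402.9 nmi
Excess = 2402.9 − 2341.2 = 61.7 ≈ 62 nmi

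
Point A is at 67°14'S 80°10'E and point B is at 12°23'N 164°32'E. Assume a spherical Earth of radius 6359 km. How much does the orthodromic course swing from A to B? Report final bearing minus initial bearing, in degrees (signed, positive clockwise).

-57.0°

At departure: θ₁ = atan2(sin Δλ cos φ₂, cos φ₁ sin φ₂ − sin φ₁ cos φ₂ cos Δλ) = 80.00°
At arrival: θ₂ = atan2(sin Δλ cos φ₁, −cos φ₂ sin φ₁ + sin φ₂ cos φ₁ cos Δλ) = 22.97°
Δθ = θ₂ − θ₁ = -57.0°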